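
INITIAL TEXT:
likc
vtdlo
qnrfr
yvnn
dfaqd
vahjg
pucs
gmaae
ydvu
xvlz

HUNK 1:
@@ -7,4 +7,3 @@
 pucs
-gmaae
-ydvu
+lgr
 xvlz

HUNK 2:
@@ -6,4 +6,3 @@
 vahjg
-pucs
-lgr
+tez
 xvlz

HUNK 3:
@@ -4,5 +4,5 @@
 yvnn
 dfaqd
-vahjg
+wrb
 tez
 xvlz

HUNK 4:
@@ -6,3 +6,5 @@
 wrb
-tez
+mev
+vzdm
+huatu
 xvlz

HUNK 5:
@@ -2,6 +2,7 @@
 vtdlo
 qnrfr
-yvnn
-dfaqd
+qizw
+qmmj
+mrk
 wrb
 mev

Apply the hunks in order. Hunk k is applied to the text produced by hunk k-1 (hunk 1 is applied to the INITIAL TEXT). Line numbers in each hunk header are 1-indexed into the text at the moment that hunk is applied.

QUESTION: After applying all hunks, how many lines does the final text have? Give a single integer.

Answer: 11

Derivation:
Hunk 1: at line 7 remove [gmaae,ydvu] add [lgr] -> 9 lines: likc vtdlo qnrfr yvnn dfaqd vahjg pucs lgr xvlz
Hunk 2: at line 6 remove [pucs,lgr] add [tez] -> 8 lines: likc vtdlo qnrfr yvnn dfaqd vahjg tez xvlz
Hunk 3: at line 4 remove [vahjg] add [wrb] -> 8 lines: likc vtdlo qnrfr yvnn dfaqd wrb tez xvlz
Hunk 4: at line 6 remove [tez] add [mev,vzdm,huatu] -> 10 lines: likc vtdlo qnrfr yvnn dfaqd wrb mev vzdm huatu xvlz
Hunk 5: at line 2 remove [yvnn,dfaqd] add [qizw,qmmj,mrk] -> 11 lines: likc vtdlo qnrfr qizw qmmj mrk wrb mev vzdm huatu xvlz
Final line count: 11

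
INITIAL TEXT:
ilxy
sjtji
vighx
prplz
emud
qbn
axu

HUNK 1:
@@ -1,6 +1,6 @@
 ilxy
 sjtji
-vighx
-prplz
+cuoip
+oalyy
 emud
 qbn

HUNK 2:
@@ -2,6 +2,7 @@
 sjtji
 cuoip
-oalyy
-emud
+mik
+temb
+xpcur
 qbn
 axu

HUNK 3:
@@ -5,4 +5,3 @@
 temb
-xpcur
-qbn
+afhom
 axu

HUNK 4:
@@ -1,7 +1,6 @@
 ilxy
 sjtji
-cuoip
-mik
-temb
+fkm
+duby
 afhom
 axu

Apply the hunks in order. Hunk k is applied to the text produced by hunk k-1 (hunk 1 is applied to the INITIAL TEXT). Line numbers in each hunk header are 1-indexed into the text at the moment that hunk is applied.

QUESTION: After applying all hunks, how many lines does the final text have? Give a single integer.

Answer: 6

Derivation:
Hunk 1: at line 1 remove [vighx,prplz] add [cuoip,oalyy] -> 7 lines: ilxy sjtji cuoip oalyy emud qbn axu
Hunk 2: at line 2 remove [oalyy,emud] add [mik,temb,xpcur] -> 8 lines: ilxy sjtji cuoip mik temb xpcur qbn axu
Hunk 3: at line 5 remove [xpcur,qbn] add [afhom] -> 7 lines: ilxy sjtji cuoip mik temb afhom axu
Hunk 4: at line 1 remove [cuoip,mik,temb] add [fkm,duby] -> 6 lines: ilxy sjtji fkm duby afhom axu
Final line count: 6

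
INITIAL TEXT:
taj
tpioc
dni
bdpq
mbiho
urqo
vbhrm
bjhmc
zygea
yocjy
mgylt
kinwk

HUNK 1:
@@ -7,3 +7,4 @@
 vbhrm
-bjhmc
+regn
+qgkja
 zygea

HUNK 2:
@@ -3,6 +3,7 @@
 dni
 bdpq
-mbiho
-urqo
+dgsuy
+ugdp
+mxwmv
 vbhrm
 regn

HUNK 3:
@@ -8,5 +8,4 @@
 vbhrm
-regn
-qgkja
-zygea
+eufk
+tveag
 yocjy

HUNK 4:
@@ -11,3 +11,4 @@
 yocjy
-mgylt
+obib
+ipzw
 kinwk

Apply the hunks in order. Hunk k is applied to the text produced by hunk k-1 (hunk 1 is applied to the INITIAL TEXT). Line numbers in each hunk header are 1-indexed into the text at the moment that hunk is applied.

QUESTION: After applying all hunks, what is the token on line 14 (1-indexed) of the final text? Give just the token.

Answer: kinwk

Derivation:
Hunk 1: at line 7 remove [bjhmc] add [regn,qgkja] -> 13 lines: taj tpioc dni bdpq mbiho urqo vbhrm regn qgkja zygea yocjy mgylt kinwk
Hunk 2: at line 3 remove [mbiho,urqo] add [dgsuy,ugdp,mxwmv] -> 14 lines: taj tpioc dni bdpq dgsuy ugdp mxwmv vbhrm regn qgkja zygea yocjy mgylt kinwk
Hunk 3: at line 8 remove [regn,qgkja,zygea] add [eufk,tveag] -> 13 lines: taj tpioc dni bdpq dgsuy ugdp mxwmv vbhrm eufk tveag yocjy mgylt kinwk
Hunk 4: at line 11 remove [mgylt] add [obib,ipzw] -> 14 lines: taj tpioc dni bdpq dgsuy ugdp mxwmv vbhrm eufk tveag yocjy obib ipzw kinwk
Final line 14: kinwk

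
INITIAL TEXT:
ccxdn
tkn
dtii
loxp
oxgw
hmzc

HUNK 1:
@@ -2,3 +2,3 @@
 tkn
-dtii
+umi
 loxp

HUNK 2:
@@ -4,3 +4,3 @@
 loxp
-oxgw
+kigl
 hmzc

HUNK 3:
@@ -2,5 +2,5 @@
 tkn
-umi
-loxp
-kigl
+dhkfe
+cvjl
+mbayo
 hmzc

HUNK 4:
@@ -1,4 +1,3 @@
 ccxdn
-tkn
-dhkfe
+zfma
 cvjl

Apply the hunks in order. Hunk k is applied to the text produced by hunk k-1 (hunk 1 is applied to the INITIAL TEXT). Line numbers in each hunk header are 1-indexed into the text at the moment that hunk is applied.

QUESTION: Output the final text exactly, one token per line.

Hunk 1: at line 2 remove [dtii] add [umi] -> 6 lines: ccxdn tkn umi loxp oxgw hmzc
Hunk 2: at line 4 remove [oxgw] add [kigl] -> 6 lines: ccxdn tkn umi loxp kigl hmzc
Hunk 3: at line 2 remove [umi,loxp,kigl] add [dhkfe,cvjl,mbayo] -> 6 lines: ccxdn tkn dhkfe cvjl mbayo hmzc
Hunk 4: at line 1 remove [tkn,dhkfe] add [zfma] -> 5 lines: ccxdn zfma cvjl mbayo hmzc

Answer: ccxdn
zfma
cvjl
mbayo
hmzc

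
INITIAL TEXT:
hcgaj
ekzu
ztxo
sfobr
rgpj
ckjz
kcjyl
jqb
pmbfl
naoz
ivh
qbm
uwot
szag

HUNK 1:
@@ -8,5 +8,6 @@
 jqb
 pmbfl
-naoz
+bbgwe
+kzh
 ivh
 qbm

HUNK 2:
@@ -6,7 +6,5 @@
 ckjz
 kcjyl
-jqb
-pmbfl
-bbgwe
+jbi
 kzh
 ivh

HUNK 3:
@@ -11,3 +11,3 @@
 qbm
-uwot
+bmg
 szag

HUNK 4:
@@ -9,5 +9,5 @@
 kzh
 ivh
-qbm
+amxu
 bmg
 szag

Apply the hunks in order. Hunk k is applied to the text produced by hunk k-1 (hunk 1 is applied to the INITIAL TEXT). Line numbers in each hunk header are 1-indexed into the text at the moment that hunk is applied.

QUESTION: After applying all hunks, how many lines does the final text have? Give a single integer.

Answer: 13

Derivation:
Hunk 1: at line 8 remove [naoz] add [bbgwe,kzh] -> 15 lines: hcgaj ekzu ztxo sfobr rgpj ckjz kcjyl jqb pmbfl bbgwe kzh ivh qbm uwot szag
Hunk 2: at line 6 remove [jqb,pmbfl,bbgwe] add [jbi] -> 13 lines: hcgaj ekzu ztxo sfobr rgpj ckjz kcjyl jbi kzh ivh qbm uwot szag
Hunk 3: at line 11 remove [uwot] add [bmg] -> 13 lines: hcgaj ekzu ztxo sfobr rgpj ckjz kcjyl jbi kzh ivh qbm bmg szag
Hunk 4: at line 9 remove [qbm] add [amxu] -> 13 lines: hcgaj ekzu ztxo sfobr rgpj ckjz kcjyl jbi kzh ivh amxu bmg szag
Final line count: 13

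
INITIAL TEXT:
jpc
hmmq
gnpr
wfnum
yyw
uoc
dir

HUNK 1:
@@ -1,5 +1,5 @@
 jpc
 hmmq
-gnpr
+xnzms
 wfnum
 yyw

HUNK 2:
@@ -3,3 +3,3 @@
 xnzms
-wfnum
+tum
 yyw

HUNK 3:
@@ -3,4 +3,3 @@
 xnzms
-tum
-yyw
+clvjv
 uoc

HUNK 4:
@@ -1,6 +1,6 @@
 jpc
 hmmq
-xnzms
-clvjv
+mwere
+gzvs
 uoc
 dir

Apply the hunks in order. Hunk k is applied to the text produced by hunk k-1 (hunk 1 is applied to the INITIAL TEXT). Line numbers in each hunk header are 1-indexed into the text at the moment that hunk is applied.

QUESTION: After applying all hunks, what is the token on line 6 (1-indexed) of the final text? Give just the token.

Answer: dir

Derivation:
Hunk 1: at line 1 remove [gnpr] add [xnzms] -> 7 lines: jpc hmmq xnzms wfnum yyw uoc dir
Hunk 2: at line 3 remove [wfnum] add [tum] -> 7 lines: jpc hmmq xnzms tum yyw uoc dir
Hunk 3: at line 3 remove [tum,yyw] add [clvjv] -> 6 lines: jpc hmmq xnzms clvjv uoc dir
Hunk 4: at line 1 remove [xnzms,clvjv] add [mwere,gzvs] -> 6 lines: jpc hmmq mwere gzvs uoc dir
Final line 6: dir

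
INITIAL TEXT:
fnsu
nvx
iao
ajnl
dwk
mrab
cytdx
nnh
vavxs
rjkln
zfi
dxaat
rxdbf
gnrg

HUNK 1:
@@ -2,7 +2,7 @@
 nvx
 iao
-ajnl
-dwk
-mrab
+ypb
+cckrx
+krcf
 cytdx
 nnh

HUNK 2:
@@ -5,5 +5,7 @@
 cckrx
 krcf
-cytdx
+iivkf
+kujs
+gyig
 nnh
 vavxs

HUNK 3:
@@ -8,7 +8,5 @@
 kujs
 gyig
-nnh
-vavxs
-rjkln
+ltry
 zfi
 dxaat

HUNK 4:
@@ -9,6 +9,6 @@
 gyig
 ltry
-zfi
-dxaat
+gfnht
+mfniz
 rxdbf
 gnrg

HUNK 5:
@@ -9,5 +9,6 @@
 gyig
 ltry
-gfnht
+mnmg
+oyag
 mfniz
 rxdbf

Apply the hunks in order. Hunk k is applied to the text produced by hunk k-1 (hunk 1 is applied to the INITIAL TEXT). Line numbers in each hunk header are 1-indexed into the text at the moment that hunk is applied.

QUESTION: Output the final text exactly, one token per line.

Hunk 1: at line 2 remove [ajnl,dwk,mrab] add [ypb,cckrx,krcf] -> 14 lines: fnsu nvx iao ypb cckrx krcf cytdx nnh vavxs rjkln zfi dxaat rxdbf gnrg
Hunk 2: at line 5 remove [cytdx] add [iivkf,kujs,gyig] -> 16 lines: fnsu nvx iao ypb cckrx krcf iivkf kujs gyig nnh vavxs rjkln zfi dxaat rxdbf gnrg
Hunk 3: at line 8 remove [nnh,vavxs,rjkln] add [ltry] -> 14 lines: fnsu nvx iao ypb cckrx krcf iivkf kujs gyig ltry zfi dxaat rxdbf gnrg
Hunk 4: at line 9 remove [zfi,dxaat] add [gfnht,mfniz] -> 14 lines: fnsu nvx iao ypb cckrx krcf iivkf kujs gyig ltry gfnht mfniz rxdbf gnrg
Hunk 5: at line 9 remove [gfnht] add [mnmg,oyag] -> 15 lines: fnsu nvx iao ypb cckrx krcf iivkf kujs gyig ltry mnmg oyag mfniz rxdbf gnrg

Answer: fnsu
nvx
iao
ypb
cckrx
krcf
iivkf
kujs
gyig
ltry
mnmg
oyag
mfniz
rxdbf
gnrg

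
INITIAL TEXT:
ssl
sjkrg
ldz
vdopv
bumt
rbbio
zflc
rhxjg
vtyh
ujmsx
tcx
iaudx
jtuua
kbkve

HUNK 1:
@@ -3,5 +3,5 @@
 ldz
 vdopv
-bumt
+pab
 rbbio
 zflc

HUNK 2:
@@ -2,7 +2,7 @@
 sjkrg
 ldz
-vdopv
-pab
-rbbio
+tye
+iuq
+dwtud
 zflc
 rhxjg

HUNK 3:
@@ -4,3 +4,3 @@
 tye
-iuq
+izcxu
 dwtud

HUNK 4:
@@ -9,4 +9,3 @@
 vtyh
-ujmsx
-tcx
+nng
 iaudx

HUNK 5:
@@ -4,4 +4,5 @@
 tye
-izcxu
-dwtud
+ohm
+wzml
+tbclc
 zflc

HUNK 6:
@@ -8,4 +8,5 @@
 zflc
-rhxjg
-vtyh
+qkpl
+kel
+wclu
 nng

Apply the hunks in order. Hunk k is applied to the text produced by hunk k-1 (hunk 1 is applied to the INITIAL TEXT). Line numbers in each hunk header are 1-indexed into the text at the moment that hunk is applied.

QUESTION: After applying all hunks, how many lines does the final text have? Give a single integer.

Answer: 15

Derivation:
Hunk 1: at line 3 remove [bumt] add [pab] -> 14 lines: ssl sjkrg ldz vdopv pab rbbio zflc rhxjg vtyh ujmsx tcx iaudx jtuua kbkve
Hunk 2: at line 2 remove [vdopv,pab,rbbio] add [tye,iuq,dwtud] -> 14 lines: ssl sjkrg ldz tye iuq dwtud zflc rhxjg vtyh ujmsx tcx iaudx jtuua kbkve
Hunk 3: at line 4 remove [iuq] add [izcxu] -> 14 lines: ssl sjkrg ldz tye izcxu dwtud zflc rhxjg vtyh ujmsx tcx iaudx jtuua kbkve
Hunk 4: at line 9 remove [ujmsx,tcx] add [nng] -> 13 lines: ssl sjkrg ldz tye izcxu dwtud zflc rhxjg vtyh nng iaudx jtuua kbkve
Hunk 5: at line 4 remove [izcxu,dwtud] add [ohm,wzml,tbclc] -> 14 lines: ssl sjkrg ldz tye ohm wzml tbclc zflc rhxjg vtyh nng iaudx jtuua kbkve
Hunk 6: at line 8 remove [rhxjg,vtyh] add [qkpl,kel,wclu] -> 15 lines: ssl sjkrg ldz tye ohm wzml tbclc zflc qkpl kel wclu nng iaudx jtuua kbkve
Final line count: 15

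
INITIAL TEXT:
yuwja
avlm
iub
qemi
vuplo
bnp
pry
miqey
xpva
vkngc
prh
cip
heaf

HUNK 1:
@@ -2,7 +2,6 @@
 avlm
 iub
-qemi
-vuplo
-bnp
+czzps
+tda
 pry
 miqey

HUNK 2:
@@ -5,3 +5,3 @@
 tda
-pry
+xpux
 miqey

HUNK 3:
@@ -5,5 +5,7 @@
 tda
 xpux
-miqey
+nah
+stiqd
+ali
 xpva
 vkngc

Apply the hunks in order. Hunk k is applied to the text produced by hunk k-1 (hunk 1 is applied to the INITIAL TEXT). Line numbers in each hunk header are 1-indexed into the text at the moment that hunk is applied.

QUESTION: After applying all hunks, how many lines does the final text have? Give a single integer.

Answer: 14

Derivation:
Hunk 1: at line 2 remove [qemi,vuplo,bnp] add [czzps,tda] -> 12 lines: yuwja avlm iub czzps tda pry miqey xpva vkngc prh cip heaf
Hunk 2: at line 5 remove [pry] add [xpux] -> 12 lines: yuwja avlm iub czzps tda xpux miqey xpva vkngc prh cip heaf
Hunk 3: at line 5 remove [miqey] add [nah,stiqd,ali] -> 14 lines: yuwja avlm iub czzps tda xpux nah stiqd ali xpva vkngc prh cip heaf
Final line count: 14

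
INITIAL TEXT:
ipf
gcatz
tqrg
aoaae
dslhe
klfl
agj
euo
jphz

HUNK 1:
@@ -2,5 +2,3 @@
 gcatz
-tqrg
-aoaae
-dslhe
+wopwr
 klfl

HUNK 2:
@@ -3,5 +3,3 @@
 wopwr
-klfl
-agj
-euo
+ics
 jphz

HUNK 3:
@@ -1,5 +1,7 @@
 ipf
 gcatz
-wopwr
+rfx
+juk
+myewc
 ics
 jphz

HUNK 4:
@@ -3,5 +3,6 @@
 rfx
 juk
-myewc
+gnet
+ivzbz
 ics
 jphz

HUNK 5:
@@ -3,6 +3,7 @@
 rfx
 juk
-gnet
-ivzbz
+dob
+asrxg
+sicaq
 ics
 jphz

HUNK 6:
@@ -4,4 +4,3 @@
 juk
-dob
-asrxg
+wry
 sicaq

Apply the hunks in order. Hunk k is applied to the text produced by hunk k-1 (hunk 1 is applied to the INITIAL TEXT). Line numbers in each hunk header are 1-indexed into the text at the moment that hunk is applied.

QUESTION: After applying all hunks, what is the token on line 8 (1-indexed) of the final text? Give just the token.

Answer: jphz

Derivation:
Hunk 1: at line 2 remove [tqrg,aoaae,dslhe] add [wopwr] -> 7 lines: ipf gcatz wopwr klfl agj euo jphz
Hunk 2: at line 3 remove [klfl,agj,euo] add [ics] -> 5 lines: ipf gcatz wopwr ics jphz
Hunk 3: at line 1 remove [wopwr] add [rfx,juk,myewc] -> 7 lines: ipf gcatz rfx juk myewc ics jphz
Hunk 4: at line 3 remove [myewc] add [gnet,ivzbz] -> 8 lines: ipf gcatz rfx juk gnet ivzbz ics jphz
Hunk 5: at line 3 remove [gnet,ivzbz] add [dob,asrxg,sicaq] -> 9 lines: ipf gcatz rfx juk dob asrxg sicaq ics jphz
Hunk 6: at line 4 remove [dob,asrxg] add [wry] -> 8 lines: ipf gcatz rfx juk wry sicaq ics jphz
Final line 8: jphz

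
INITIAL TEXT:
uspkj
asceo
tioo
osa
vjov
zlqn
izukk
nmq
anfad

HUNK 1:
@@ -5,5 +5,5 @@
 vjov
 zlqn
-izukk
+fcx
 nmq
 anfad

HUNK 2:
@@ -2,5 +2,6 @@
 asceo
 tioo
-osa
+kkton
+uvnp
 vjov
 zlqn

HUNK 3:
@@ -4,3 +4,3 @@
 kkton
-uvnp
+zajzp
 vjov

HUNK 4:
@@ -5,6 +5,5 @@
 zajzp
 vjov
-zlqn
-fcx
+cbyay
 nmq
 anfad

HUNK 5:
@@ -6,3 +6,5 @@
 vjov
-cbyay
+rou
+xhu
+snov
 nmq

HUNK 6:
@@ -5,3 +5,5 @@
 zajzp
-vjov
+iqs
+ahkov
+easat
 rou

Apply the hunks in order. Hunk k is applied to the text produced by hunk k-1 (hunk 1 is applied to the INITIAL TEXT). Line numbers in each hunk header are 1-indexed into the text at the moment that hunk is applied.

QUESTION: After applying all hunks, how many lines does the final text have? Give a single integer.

Answer: 13

Derivation:
Hunk 1: at line 5 remove [izukk] add [fcx] -> 9 lines: uspkj asceo tioo osa vjov zlqn fcx nmq anfad
Hunk 2: at line 2 remove [osa] add [kkton,uvnp] -> 10 lines: uspkj asceo tioo kkton uvnp vjov zlqn fcx nmq anfad
Hunk 3: at line 4 remove [uvnp] add [zajzp] -> 10 lines: uspkj asceo tioo kkton zajzp vjov zlqn fcx nmq anfad
Hunk 4: at line 5 remove [zlqn,fcx] add [cbyay] -> 9 lines: uspkj asceo tioo kkton zajzp vjov cbyay nmq anfad
Hunk 5: at line 6 remove [cbyay] add [rou,xhu,snov] -> 11 lines: uspkj asceo tioo kkton zajzp vjov rou xhu snov nmq anfad
Hunk 6: at line 5 remove [vjov] add [iqs,ahkov,easat] -> 13 lines: uspkj asceo tioo kkton zajzp iqs ahkov easat rou xhu snov nmq anfad
Final line count: 13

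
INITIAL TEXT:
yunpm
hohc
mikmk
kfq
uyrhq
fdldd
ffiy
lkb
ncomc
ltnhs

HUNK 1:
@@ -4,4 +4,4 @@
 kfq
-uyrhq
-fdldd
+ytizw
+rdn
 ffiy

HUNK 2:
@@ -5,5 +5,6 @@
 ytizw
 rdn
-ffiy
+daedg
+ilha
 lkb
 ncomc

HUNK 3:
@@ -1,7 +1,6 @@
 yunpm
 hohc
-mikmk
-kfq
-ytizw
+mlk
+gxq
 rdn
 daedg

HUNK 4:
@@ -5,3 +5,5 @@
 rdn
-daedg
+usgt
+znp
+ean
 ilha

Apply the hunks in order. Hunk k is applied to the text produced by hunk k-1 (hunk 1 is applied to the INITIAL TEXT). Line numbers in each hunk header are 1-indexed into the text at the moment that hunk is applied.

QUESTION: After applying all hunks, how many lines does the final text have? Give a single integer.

Hunk 1: at line 4 remove [uyrhq,fdldd] add [ytizw,rdn] -> 10 lines: yunpm hohc mikmk kfq ytizw rdn ffiy lkb ncomc ltnhs
Hunk 2: at line 5 remove [ffiy] add [daedg,ilha] -> 11 lines: yunpm hohc mikmk kfq ytizw rdn daedg ilha lkb ncomc ltnhs
Hunk 3: at line 1 remove [mikmk,kfq,ytizw] add [mlk,gxq] -> 10 lines: yunpm hohc mlk gxq rdn daedg ilha lkb ncomc ltnhs
Hunk 4: at line 5 remove [daedg] add [usgt,znp,ean] -> 12 lines: yunpm hohc mlk gxq rdn usgt znp ean ilha lkb ncomc ltnhs
Final line count: 12

Answer: 12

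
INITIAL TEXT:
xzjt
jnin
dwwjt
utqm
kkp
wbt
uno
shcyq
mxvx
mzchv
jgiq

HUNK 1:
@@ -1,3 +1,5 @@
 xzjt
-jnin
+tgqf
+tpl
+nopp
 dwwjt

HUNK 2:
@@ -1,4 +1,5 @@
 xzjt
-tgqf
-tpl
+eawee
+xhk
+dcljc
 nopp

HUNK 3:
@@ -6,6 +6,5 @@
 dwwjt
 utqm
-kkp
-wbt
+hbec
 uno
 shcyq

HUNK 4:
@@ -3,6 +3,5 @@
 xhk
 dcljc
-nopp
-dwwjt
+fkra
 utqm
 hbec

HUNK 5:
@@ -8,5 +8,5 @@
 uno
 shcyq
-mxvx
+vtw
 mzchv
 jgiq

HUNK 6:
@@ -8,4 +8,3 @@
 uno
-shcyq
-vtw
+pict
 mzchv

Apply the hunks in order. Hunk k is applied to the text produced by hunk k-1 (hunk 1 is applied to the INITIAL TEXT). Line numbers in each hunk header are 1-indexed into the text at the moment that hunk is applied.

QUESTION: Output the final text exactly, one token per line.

Answer: xzjt
eawee
xhk
dcljc
fkra
utqm
hbec
uno
pict
mzchv
jgiq

Derivation:
Hunk 1: at line 1 remove [jnin] add [tgqf,tpl,nopp] -> 13 lines: xzjt tgqf tpl nopp dwwjt utqm kkp wbt uno shcyq mxvx mzchv jgiq
Hunk 2: at line 1 remove [tgqf,tpl] add [eawee,xhk,dcljc] -> 14 lines: xzjt eawee xhk dcljc nopp dwwjt utqm kkp wbt uno shcyq mxvx mzchv jgiq
Hunk 3: at line 6 remove [kkp,wbt] add [hbec] -> 13 lines: xzjt eawee xhk dcljc nopp dwwjt utqm hbec uno shcyq mxvx mzchv jgiq
Hunk 4: at line 3 remove [nopp,dwwjt] add [fkra] -> 12 lines: xzjt eawee xhk dcljc fkra utqm hbec uno shcyq mxvx mzchv jgiq
Hunk 5: at line 8 remove [mxvx] add [vtw] -> 12 lines: xzjt eawee xhk dcljc fkra utqm hbec uno shcyq vtw mzchv jgiq
Hunk 6: at line 8 remove [shcyq,vtw] add [pict] -> 11 lines: xzjt eawee xhk dcljc fkra utqm hbec uno pict mzchv jgiq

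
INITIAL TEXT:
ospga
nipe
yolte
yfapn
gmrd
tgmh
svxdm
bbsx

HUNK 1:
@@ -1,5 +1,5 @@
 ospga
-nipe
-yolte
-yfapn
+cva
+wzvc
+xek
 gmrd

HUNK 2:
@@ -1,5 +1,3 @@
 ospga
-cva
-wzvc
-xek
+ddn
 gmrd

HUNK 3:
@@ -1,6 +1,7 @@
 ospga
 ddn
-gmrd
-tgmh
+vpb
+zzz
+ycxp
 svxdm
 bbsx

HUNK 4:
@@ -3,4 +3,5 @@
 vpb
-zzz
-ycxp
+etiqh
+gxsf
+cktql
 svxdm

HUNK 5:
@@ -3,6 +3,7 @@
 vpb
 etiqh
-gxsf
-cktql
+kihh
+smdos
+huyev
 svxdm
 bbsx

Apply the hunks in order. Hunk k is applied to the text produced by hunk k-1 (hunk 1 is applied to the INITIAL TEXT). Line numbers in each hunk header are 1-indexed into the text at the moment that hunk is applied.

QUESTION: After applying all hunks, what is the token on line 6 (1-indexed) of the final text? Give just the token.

Hunk 1: at line 1 remove [nipe,yolte,yfapn] add [cva,wzvc,xek] -> 8 lines: ospga cva wzvc xek gmrd tgmh svxdm bbsx
Hunk 2: at line 1 remove [cva,wzvc,xek] add [ddn] -> 6 lines: ospga ddn gmrd tgmh svxdm bbsx
Hunk 3: at line 1 remove [gmrd,tgmh] add [vpb,zzz,ycxp] -> 7 lines: ospga ddn vpb zzz ycxp svxdm bbsx
Hunk 4: at line 3 remove [zzz,ycxp] add [etiqh,gxsf,cktql] -> 8 lines: ospga ddn vpb etiqh gxsf cktql svxdm bbsx
Hunk 5: at line 3 remove [gxsf,cktql] add [kihh,smdos,huyev] -> 9 lines: ospga ddn vpb etiqh kihh smdos huyev svxdm bbsx
Final line 6: smdos

Answer: smdos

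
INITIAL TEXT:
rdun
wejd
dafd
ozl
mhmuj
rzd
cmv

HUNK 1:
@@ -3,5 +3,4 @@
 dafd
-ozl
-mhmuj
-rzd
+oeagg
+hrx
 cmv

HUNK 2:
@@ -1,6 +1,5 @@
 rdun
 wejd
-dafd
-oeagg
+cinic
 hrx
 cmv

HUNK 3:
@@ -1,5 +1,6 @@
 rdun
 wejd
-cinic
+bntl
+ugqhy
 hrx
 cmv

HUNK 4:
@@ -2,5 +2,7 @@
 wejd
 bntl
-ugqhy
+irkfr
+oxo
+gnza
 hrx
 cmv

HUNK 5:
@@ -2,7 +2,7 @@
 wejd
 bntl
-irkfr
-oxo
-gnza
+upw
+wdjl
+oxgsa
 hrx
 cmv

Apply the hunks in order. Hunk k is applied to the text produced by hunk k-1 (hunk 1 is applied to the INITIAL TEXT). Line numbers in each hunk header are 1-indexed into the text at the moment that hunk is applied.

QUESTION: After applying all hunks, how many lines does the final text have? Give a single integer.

Answer: 8

Derivation:
Hunk 1: at line 3 remove [ozl,mhmuj,rzd] add [oeagg,hrx] -> 6 lines: rdun wejd dafd oeagg hrx cmv
Hunk 2: at line 1 remove [dafd,oeagg] add [cinic] -> 5 lines: rdun wejd cinic hrx cmv
Hunk 3: at line 1 remove [cinic] add [bntl,ugqhy] -> 6 lines: rdun wejd bntl ugqhy hrx cmv
Hunk 4: at line 2 remove [ugqhy] add [irkfr,oxo,gnza] -> 8 lines: rdun wejd bntl irkfr oxo gnza hrx cmv
Hunk 5: at line 2 remove [irkfr,oxo,gnza] add [upw,wdjl,oxgsa] -> 8 lines: rdun wejd bntl upw wdjl oxgsa hrx cmv
Final line count: 8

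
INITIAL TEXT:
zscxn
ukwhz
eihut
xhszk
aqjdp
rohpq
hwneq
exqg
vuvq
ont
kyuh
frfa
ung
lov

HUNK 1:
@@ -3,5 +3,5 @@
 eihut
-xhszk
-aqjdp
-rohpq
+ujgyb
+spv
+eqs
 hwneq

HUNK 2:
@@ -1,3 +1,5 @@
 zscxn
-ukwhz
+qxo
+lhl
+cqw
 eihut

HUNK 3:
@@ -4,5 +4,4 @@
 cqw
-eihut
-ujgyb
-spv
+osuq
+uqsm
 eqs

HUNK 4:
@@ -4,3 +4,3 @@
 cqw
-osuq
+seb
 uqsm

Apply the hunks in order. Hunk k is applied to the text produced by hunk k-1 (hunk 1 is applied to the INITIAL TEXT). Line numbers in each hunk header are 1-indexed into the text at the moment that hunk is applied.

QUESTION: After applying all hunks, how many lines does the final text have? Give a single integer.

Hunk 1: at line 3 remove [xhszk,aqjdp,rohpq] add [ujgyb,spv,eqs] -> 14 lines: zscxn ukwhz eihut ujgyb spv eqs hwneq exqg vuvq ont kyuh frfa ung lov
Hunk 2: at line 1 remove [ukwhz] add [qxo,lhl,cqw] -> 16 lines: zscxn qxo lhl cqw eihut ujgyb spv eqs hwneq exqg vuvq ont kyuh frfa ung lov
Hunk 3: at line 4 remove [eihut,ujgyb,spv] add [osuq,uqsm] -> 15 lines: zscxn qxo lhl cqw osuq uqsm eqs hwneq exqg vuvq ont kyuh frfa ung lov
Hunk 4: at line 4 remove [osuq] add [seb] -> 15 lines: zscxn qxo lhl cqw seb uqsm eqs hwneq exqg vuvq ont kyuh frfa ung lov
Final line count: 15

Answer: 15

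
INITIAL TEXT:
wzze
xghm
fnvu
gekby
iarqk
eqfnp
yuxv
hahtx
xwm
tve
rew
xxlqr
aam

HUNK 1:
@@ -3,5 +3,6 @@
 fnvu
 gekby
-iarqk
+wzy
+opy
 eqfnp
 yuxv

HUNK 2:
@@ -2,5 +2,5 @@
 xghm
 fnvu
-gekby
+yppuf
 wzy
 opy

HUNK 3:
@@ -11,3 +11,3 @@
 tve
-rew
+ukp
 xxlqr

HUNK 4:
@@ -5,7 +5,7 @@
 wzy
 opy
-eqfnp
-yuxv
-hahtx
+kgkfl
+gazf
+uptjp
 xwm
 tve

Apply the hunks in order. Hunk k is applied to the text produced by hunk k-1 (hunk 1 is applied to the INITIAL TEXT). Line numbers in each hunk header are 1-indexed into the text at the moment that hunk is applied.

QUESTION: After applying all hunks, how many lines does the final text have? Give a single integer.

Answer: 14

Derivation:
Hunk 1: at line 3 remove [iarqk] add [wzy,opy] -> 14 lines: wzze xghm fnvu gekby wzy opy eqfnp yuxv hahtx xwm tve rew xxlqr aam
Hunk 2: at line 2 remove [gekby] add [yppuf] -> 14 lines: wzze xghm fnvu yppuf wzy opy eqfnp yuxv hahtx xwm tve rew xxlqr aam
Hunk 3: at line 11 remove [rew] add [ukp] -> 14 lines: wzze xghm fnvu yppuf wzy opy eqfnp yuxv hahtx xwm tve ukp xxlqr aam
Hunk 4: at line 5 remove [eqfnp,yuxv,hahtx] add [kgkfl,gazf,uptjp] -> 14 lines: wzze xghm fnvu yppuf wzy opy kgkfl gazf uptjp xwm tve ukp xxlqr aam
Final line count: 14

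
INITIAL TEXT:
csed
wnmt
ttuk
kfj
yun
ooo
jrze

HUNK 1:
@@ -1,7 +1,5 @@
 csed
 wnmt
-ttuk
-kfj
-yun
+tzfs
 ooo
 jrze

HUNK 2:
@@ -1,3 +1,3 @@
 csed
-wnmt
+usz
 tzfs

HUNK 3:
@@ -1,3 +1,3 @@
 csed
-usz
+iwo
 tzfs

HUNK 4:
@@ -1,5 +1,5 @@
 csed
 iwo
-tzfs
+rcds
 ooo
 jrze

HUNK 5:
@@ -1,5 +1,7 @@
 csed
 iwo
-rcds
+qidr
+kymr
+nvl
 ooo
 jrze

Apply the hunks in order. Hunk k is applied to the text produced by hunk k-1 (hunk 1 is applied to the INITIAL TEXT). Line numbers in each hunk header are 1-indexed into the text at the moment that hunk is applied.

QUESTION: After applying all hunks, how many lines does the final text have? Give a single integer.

Answer: 7

Derivation:
Hunk 1: at line 1 remove [ttuk,kfj,yun] add [tzfs] -> 5 lines: csed wnmt tzfs ooo jrze
Hunk 2: at line 1 remove [wnmt] add [usz] -> 5 lines: csed usz tzfs ooo jrze
Hunk 3: at line 1 remove [usz] add [iwo] -> 5 lines: csed iwo tzfs ooo jrze
Hunk 4: at line 1 remove [tzfs] add [rcds] -> 5 lines: csed iwo rcds ooo jrze
Hunk 5: at line 1 remove [rcds] add [qidr,kymr,nvl] -> 7 lines: csed iwo qidr kymr nvl ooo jrze
Final line count: 7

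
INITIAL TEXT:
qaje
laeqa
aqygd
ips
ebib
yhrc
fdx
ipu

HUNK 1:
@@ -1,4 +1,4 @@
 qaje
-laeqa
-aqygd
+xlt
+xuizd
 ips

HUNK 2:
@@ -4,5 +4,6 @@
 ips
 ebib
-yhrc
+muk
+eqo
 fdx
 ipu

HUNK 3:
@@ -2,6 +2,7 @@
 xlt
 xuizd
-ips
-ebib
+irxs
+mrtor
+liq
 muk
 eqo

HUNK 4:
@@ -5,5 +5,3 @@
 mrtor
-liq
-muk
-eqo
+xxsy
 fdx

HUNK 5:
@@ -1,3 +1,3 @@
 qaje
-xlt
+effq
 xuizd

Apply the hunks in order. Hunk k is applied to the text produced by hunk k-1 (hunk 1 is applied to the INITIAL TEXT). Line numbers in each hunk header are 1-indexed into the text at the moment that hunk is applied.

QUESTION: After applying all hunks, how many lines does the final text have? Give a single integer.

Answer: 8

Derivation:
Hunk 1: at line 1 remove [laeqa,aqygd] add [xlt,xuizd] -> 8 lines: qaje xlt xuizd ips ebib yhrc fdx ipu
Hunk 2: at line 4 remove [yhrc] add [muk,eqo] -> 9 lines: qaje xlt xuizd ips ebib muk eqo fdx ipu
Hunk 3: at line 2 remove [ips,ebib] add [irxs,mrtor,liq] -> 10 lines: qaje xlt xuizd irxs mrtor liq muk eqo fdx ipu
Hunk 4: at line 5 remove [liq,muk,eqo] add [xxsy] -> 8 lines: qaje xlt xuizd irxs mrtor xxsy fdx ipu
Hunk 5: at line 1 remove [xlt] add [effq] -> 8 lines: qaje effq xuizd irxs mrtor xxsy fdx ipu
Final line count: 8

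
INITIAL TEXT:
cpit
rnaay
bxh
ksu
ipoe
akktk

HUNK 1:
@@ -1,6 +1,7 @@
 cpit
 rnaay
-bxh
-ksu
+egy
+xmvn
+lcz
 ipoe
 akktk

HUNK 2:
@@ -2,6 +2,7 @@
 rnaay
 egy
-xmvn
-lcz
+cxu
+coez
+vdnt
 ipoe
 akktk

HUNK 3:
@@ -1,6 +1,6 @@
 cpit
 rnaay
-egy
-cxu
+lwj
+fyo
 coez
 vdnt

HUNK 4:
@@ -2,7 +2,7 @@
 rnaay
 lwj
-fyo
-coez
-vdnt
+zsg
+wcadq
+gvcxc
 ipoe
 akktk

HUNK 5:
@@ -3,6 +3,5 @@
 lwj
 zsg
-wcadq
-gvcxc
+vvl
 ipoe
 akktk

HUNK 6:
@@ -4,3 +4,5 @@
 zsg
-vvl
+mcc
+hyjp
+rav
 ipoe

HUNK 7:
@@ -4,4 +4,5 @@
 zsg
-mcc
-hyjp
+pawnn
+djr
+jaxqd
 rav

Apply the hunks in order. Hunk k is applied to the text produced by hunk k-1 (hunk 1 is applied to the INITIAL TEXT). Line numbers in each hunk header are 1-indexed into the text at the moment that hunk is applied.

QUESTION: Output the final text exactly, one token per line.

Answer: cpit
rnaay
lwj
zsg
pawnn
djr
jaxqd
rav
ipoe
akktk

Derivation:
Hunk 1: at line 1 remove [bxh,ksu] add [egy,xmvn,lcz] -> 7 lines: cpit rnaay egy xmvn lcz ipoe akktk
Hunk 2: at line 2 remove [xmvn,lcz] add [cxu,coez,vdnt] -> 8 lines: cpit rnaay egy cxu coez vdnt ipoe akktk
Hunk 3: at line 1 remove [egy,cxu] add [lwj,fyo] -> 8 lines: cpit rnaay lwj fyo coez vdnt ipoe akktk
Hunk 4: at line 2 remove [fyo,coez,vdnt] add [zsg,wcadq,gvcxc] -> 8 lines: cpit rnaay lwj zsg wcadq gvcxc ipoe akktk
Hunk 5: at line 3 remove [wcadq,gvcxc] add [vvl] -> 7 lines: cpit rnaay lwj zsg vvl ipoe akktk
Hunk 6: at line 4 remove [vvl] add [mcc,hyjp,rav] -> 9 lines: cpit rnaay lwj zsg mcc hyjp rav ipoe akktk
Hunk 7: at line 4 remove [mcc,hyjp] add [pawnn,djr,jaxqd] -> 10 lines: cpit rnaay lwj zsg pawnn djr jaxqd rav ipoe akktk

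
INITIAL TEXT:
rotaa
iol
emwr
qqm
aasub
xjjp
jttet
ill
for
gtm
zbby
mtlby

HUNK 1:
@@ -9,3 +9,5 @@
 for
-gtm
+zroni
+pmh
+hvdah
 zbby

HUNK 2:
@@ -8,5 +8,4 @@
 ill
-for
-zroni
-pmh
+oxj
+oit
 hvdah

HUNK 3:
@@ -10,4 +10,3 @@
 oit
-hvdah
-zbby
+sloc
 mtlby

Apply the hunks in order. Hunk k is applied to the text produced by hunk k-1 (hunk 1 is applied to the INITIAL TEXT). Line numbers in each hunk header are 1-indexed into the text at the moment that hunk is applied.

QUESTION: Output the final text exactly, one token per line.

Answer: rotaa
iol
emwr
qqm
aasub
xjjp
jttet
ill
oxj
oit
sloc
mtlby

Derivation:
Hunk 1: at line 9 remove [gtm] add [zroni,pmh,hvdah] -> 14 lines: rotaa iol emwr qqm aasub xjjp jttet ill for zroni pmh hvdah zbby mtlby
Hunk 2: at line 8 remove [for,zroni,pmh] add [oxj,oit] -> 13 lines: rotaa iol emwr qqm aasub xjjp jttet ill oxj oit hvdah zbby mtlby
Hunk 3: at line 10 remove [hvdah,zbby] add [sloc] -> 12 lines: rotaa iol emwr qqm aasub xjjp jttet ill oxj oit sloc mtlby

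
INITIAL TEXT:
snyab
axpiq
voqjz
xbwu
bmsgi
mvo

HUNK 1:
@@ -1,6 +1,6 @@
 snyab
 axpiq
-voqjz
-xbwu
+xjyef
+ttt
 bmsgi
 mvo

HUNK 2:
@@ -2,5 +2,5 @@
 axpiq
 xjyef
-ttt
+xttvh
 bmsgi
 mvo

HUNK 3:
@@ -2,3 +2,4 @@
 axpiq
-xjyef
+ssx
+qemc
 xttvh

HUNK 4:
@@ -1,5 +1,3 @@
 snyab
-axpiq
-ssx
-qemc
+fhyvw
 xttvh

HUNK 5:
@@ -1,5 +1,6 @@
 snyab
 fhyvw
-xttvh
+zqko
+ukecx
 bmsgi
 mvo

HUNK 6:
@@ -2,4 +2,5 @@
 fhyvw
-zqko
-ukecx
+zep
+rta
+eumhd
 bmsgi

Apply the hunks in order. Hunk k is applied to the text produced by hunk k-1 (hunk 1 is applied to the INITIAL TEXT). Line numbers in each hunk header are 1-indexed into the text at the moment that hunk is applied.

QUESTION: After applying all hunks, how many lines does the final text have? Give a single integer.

Answer: 7

Derivation:
Hunk 1: at line 1 remove [voqjz,xbwu] add [xjyef,ttt] -> 6 lines: snyab axpiq xjyef ttt bmsgi mvo
Hunk 2: at line 2 remove [ttt] add [xttvh] -> 6 lines: snyab axpiq xjyef xttvh bmsgi mvo
Hunk 3: at line 2 remove [xjyef] add [ssx,qemc] -> 7 lines: snyab axpiq ssx qemc xttvh bmsgi mvo
Hunk 4: at line 1 remove [axpiq,ssx,qemc] add [fhyvw] -> 5 lines: snyab fhyvw xttvh bmsgi mvo
Hunk 5: at line 1 remove [xttvh] add [zqko,ukecx] -> 6 lines: snyab fhyvw zqko ukecx bmsgi mvo
Hunk 6: at line 2 remove [zqko,ukecx] add [zep,rta,eumhd] -> 7 lines: snyab fhyvw zep rta eumhd bmsgi mvo
Final line count: 7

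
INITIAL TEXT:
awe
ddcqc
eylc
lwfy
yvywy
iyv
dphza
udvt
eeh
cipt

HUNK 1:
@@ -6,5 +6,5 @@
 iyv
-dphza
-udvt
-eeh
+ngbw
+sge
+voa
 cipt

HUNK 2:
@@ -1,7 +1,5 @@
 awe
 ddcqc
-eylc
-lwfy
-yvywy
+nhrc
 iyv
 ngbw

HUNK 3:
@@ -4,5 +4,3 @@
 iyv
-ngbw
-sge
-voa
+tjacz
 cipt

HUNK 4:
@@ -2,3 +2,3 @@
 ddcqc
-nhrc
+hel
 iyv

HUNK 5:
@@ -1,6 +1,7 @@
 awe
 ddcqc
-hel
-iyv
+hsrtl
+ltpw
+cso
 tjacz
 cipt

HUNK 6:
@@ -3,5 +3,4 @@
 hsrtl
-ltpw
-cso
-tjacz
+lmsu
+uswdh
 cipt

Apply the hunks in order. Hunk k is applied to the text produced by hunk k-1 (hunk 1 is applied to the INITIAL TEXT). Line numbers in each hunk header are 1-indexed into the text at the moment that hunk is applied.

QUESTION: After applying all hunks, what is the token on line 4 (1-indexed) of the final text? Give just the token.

Answer: lmsu

Derivation:
Hunk 1: at line 6 remove [dphza,udvt,eeh] add [ngbw,sge,voa] -> 10 lines: awe ddcqc eylc lwfy yvywy iyv ngbw sge voa cipt
Hunk 2: at line 1 remove [eylc,lwfy,yvywy] add [nhrc] -> 8 lines: awe ddcqc nhrc iyv ngbw sge voa cipt
Hunk 3: at line 4 remove [ngbw,sge,voa] add [tjacz] -> 6 lines: awe ddcqc nhrc iyv tjacz cipt
Hunk 4: at line 2 remove [nhrc] add [hel] -> 6 lines: awe ddcqc hel iyv tjacz cipt
Hunk 5: at line 1 remove [hel,iyv] add [hsrtl,ltpw,cso] -> 7 lines: awe ddcqc hsrtl ltpw cso tjacz cipt
Hunk 6: at line 3 remove [ltpw,cso,tjacz] add [lmsu,uswdh] -> 6 lines: awe ddcqc hsrtl lmsu uswdh cipt
Final line 4: lmsu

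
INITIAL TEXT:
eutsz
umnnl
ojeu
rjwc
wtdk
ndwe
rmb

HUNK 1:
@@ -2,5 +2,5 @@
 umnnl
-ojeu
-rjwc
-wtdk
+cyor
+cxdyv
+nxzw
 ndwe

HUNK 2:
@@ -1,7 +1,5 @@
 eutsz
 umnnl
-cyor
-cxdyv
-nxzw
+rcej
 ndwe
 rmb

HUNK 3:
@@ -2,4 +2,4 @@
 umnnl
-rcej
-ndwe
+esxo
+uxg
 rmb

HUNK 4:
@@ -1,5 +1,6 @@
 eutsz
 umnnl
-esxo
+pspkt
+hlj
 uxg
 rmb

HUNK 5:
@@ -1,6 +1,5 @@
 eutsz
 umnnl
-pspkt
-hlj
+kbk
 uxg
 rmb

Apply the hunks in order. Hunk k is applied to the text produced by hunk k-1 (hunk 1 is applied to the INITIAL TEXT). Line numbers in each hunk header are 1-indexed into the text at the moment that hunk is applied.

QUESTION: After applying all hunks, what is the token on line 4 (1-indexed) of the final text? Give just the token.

Hunk 1: at line 2 remove [ojeu,rjwc,wtdk] add [cyor,cxdyv,nxzw] -> 7 lines: eutsz umnnl cyor cxdyv nxzw ndwe rmb
Hunk 2: at line 1 remove [cyor,cxdyv,nxzw] add [rcej] -> 5 lines: eutsz umnnl rcej ndwe rmb
Hunk 3: at line 2 remove [rcej,ndwe] add [esxo,uxg] -> 5 lines: eutsz umnnl esxo uxg rmb
Hunk 4: at line 1 remove [esxo] add [pspkt,hlj] -> 6 lines: eutsz umnnl pspkt hlj uxg rmb
Hunk 5: at line 1 remove [pspkt,hlj] add [kbk] -> 5 lines: eutsz umnnl kbk uxg rmb
Final line 4: uxg

Answer: uxg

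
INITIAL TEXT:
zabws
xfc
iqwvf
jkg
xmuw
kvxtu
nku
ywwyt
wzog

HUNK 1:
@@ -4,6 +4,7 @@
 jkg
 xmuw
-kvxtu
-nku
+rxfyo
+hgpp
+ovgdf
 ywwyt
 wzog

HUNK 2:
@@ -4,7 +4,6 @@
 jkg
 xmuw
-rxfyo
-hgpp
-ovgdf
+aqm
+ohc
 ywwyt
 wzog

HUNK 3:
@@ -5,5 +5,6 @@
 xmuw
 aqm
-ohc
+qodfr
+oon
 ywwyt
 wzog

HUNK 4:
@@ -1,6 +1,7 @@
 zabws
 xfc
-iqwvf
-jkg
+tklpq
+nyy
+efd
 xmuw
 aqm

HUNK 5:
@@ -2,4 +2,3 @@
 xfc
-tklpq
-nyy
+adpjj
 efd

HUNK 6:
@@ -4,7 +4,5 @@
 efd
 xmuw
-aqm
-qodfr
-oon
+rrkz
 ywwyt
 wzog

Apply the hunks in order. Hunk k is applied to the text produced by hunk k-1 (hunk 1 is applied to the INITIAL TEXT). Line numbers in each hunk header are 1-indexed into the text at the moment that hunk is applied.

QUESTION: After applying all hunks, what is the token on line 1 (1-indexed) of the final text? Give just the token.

Hunk 1: at line 4 remove [kvxtu,nku] add [rxfyo,hgpp,ovgdf] -> 10 lines: zabws xfc iqwvf jkg xmuw rxfyo hgpp ovgdf ywwyt wzog
Hunk 2: at line 4 remove [rxfyo,hgpp,ovgdf] add [aqm,ohc] -> 9 lines: zabws xfc iqwvf jkg xmuw aqm ohc ywwyt wzog
Hunk 3: at line 5 remove [ohc] add [qodfr,oon] -> 10 lines: zabws xfc iqwvf jkg xmuw aqm qodfr oon ywwyt wzog
Hunk 4: at line 1 remove [iqwvf,jkg] add [tklpq,nyy,efd] -> 11 lines: zabws xfc tklpq nyy efd xmuw aqm qodfr oon ywwyt wzog
Hunk 5: at line 2 remove [tklpq,nyy] add [adpjj] -> 10 lines: zabws xfc adpjj efd xmuw aqm qodfr oon ywwyt wzog
Hunk 6: at line 4 remove [aqm,qodfr,oon] add [rrkz] -> 8 lines: zabws xfc adpjj efd xmuw rrkz ywwyt wzog
Final line 1: zabws

Answer: zabws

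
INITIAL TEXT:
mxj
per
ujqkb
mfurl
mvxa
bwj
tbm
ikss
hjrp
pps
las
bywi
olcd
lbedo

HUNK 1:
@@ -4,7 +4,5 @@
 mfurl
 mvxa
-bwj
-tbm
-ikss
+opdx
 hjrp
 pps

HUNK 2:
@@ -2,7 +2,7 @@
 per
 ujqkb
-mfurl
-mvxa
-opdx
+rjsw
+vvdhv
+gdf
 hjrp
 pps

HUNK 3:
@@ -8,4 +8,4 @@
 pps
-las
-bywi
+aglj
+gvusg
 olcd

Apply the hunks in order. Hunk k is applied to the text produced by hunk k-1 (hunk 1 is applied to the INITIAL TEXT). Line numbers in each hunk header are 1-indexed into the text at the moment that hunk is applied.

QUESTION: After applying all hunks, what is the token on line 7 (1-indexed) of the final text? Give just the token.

Hunk 1: at line 4 remove [bwj,tbm,ikss] add [opdx] -> 12 lines: mxj per ujqkb mfurl mvxa opdx hjrp pps las bywi olcd lbedo
Hunk 2: at line 2 remove [mfurl,mvxa,opdx] add [rjsw,vvdhv,gdf] -> 12 lines: mxj per ujqkb rjsw vvdhv gdf hjrp pps las bywi olcd lbedo
Hunk 3: at line 8 remove [las,bywi] add [aglj,gvusg] -> 12 lines: mxj per ujqkb rjsw vvdhv gdf hjrp pps aglj gvusg olcd lbedo
Final line 7: hjrp

Answer: hjrp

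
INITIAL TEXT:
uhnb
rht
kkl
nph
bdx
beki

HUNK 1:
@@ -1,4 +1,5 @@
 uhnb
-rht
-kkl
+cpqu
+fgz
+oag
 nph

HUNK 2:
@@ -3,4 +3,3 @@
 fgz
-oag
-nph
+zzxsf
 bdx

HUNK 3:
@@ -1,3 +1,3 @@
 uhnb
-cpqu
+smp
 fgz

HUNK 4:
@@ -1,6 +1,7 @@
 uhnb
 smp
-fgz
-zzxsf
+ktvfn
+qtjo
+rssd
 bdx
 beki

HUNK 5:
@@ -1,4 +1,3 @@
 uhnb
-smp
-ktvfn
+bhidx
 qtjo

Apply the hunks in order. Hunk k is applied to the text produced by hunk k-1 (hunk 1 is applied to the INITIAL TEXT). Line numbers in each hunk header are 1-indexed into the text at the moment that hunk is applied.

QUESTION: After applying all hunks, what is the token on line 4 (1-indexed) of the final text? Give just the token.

Answer: rssd

Derivation:
Hunk 1: at line 1 remove [rht,kkl] add [cpqu,fgz,oag] -> 7 lines: uhnb cpqu fgz oag nph bdx beki
Hunk 2: at line 3 remove [oag,nph] add [zzxsf] -> 6 lines: uhnb cpqu fgz zzxsf bdx beki
Hunk 3: at line 1 remove [cpqu] add [smp] -> 6 lines: uhnb smp fgz zzxsf bdx beki
Hunk 4: at line 1 remove [fgz,zzxsf] add [ktvfn,qtjo,rssd] -> 7 lines: uhnb smp ktvfn qtjo rssd bdx beki
Hunk 5: at line 1 remove [smp,ktvfn] add [bhidx] -> 6 lines: uhnb bhidx qtjo rssd bdx beki
Final line 4: rssd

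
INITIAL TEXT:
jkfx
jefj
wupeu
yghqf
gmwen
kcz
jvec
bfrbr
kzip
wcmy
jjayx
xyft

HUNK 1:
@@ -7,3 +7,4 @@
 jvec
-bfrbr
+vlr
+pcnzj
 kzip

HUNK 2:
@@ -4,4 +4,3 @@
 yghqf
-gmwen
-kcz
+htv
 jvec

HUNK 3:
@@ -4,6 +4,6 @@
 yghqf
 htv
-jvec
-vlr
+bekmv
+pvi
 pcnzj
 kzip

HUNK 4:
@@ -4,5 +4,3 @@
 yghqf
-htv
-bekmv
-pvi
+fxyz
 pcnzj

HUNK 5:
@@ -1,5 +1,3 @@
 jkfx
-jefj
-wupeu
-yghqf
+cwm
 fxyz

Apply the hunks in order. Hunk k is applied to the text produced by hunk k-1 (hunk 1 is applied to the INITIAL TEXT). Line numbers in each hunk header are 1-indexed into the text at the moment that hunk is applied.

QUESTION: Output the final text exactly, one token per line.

Answer: jkfx
cwm
fxyz
pcnzj
kzip
wcmy
jjayx
xyft

Derivation:
Hunk 1: at line 7 remove [bfrbr] add [vlr,pcnzj] -> 13 lines: jkfx jefj wupeu yghqf gmwen kcz jvec vlr pcnzj kzip wcmy jjayx xyft
Hunk 2: at line 4 remove [gmwen,kcz] add [htv] -> 12 lines: jkfx jefj wupeu yghqf htv jvec vlr pcnzj kzip wcmy jjayx xyft
Hunk 3: at line 4 remove [jvec,vlr] add [bekmv,pvi] -> 12 lines: jkfx jefj wupeu yghqf htv bekmv pvi pcnzj kzip wcmy jjayx xyft
Hunk 4: at line 4 remove [htv,bekmv,pvi] add [fxyz] -> 10 lines: jkfx jefj wupeu yghqf fxyz pcnzj kzip wcmy jjayx xyft
Hunk 5: at line 1 remove [jefj,wupeu,yghqf] add [cwm] -> 8 lines: jkfx cwm fxyz pcnzj kzip wcmy jjayx xyft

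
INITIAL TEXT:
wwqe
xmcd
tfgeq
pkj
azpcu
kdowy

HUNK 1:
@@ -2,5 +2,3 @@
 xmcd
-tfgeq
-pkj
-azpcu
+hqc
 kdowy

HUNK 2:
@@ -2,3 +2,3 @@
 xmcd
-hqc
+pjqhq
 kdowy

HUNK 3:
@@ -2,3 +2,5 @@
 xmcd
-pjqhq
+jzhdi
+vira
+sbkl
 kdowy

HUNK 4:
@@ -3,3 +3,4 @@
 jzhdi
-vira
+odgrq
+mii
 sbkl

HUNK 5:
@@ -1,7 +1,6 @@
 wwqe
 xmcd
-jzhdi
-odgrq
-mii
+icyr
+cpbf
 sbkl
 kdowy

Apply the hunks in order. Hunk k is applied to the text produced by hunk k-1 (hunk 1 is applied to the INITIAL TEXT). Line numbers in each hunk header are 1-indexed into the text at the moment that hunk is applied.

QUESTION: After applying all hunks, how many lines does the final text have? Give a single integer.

Answer: 6

Derivation:
Hunk 1: at line 2 remove [tfgeq,pkj,azpcu] add [hqc] -> 4 lines: wwqe xmcd hqc kdowy
Hunk 2: at line 2 remove [hqc] add [pjqhq] -> 4 lines: wwqe xmcd pjqhq kdowy
Hunk 3: at line 2 remove [pjqhq] add [jzhdi,vira,sbkl] -> 6 lines: wwqe xmcd jzhdi vira sbkl kdowy
Hunk 4: at line 3 remove [vira] add [odgrq,mii] -> 7 lines: wwqe xmcd jzhdi odgrq mii sbkl kdowy
Hunk 5: at line 1 remove [jzhdi,odgrq,mii] add [icyr,cpbf] -> 6 lines: wwqe xmcd icyr cpbf sbkl kdowy
Final line count: 6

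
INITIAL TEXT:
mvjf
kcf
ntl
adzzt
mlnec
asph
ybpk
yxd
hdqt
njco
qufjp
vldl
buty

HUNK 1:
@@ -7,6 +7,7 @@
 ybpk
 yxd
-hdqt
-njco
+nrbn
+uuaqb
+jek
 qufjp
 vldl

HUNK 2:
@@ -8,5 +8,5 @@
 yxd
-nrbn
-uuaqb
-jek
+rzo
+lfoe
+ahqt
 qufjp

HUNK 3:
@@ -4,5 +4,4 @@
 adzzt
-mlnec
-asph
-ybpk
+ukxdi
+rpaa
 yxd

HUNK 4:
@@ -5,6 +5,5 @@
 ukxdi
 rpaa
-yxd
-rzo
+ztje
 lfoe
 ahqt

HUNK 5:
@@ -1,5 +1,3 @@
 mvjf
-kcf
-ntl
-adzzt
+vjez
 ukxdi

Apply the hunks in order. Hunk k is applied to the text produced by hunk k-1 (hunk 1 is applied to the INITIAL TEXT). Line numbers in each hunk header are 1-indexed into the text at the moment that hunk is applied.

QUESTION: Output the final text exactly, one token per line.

Answer: mvjf
vjez
ukxdi
rpaa
ztje
lfoe
ahqt
qufjp
vldl
buty

Derivation:
Hunk 1: at line 7 remove [hdqt,njco] add [nrbn,uuaqb,jek] -> 14 lines: mvjf kcf ntl adzzt mlnec asph ybpk yxd nrbn uuaqb jek qufjp vldl buty
Hunk 2: at line 8 remove [nrbn,uuaqb,jek] add [rzo,lfoe,ahqt] -> 14 lines: mvjf kcf ntl adzzt mlnec asph ybpk yxd rzo lfoe ahqt qufjp vldl buty
Hunk 3: at line 4 remove [mlnec,asph,ybpk] add [ukxdi,rpaa] -> 13 lines: mvjf kcf ntl adzzt ukxdi rpaa yxd rzo lfoe ahqt qufjp vldl buty
Hunk 4: at line 5 remove [yxd,rzo] add [ztje] -> 12 lines: mvjf kcf ntl adzzt ukxdi rpaa ztje lfoe ahqt qufjp vldl buty
Hunk 5: at line 1 remove [kcf,ntl,adzzt] add [vjez] -> 10 lines: mvjf vjez ukxdi rpaa ztje lfoe ahqt qufjp vldl buty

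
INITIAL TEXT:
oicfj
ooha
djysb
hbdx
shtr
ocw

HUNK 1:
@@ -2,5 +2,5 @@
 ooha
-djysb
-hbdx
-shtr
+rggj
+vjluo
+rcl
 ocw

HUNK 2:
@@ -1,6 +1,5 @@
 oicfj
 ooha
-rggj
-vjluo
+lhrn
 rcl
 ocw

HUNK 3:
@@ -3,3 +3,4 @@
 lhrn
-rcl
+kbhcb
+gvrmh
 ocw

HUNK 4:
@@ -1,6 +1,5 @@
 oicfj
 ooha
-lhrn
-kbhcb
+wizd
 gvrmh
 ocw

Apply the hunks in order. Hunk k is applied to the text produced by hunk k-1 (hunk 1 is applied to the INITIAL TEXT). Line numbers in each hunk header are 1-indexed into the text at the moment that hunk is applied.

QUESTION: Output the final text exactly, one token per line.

Answer: oicfj
ooha
wizd
gvrmh
ocw

Derivation:
Hunk 1: at line 2 remove [djysb,hbdx,shtr] add [rggj,vjluo,rcl] -> 6 lines: oicfj ooha rggj vjluo rcl ocw
Hunk 2: at line 1 remove [rggj,vjluo] add [lhrn] -> 5 lines: oicfj ooha lhrn rcl ocw
Hunk 3: at line 3 remove [rcl] add [kbhcb,gvrmh] -> 6 lines: oicfj ooha lhrn kbhcb gvrmh ocw
Hunk 4: at line 1 remove [lhrn,kbhcb] add [wizd] -> 5 lines: oicfj ooha wizd gvrmh ocw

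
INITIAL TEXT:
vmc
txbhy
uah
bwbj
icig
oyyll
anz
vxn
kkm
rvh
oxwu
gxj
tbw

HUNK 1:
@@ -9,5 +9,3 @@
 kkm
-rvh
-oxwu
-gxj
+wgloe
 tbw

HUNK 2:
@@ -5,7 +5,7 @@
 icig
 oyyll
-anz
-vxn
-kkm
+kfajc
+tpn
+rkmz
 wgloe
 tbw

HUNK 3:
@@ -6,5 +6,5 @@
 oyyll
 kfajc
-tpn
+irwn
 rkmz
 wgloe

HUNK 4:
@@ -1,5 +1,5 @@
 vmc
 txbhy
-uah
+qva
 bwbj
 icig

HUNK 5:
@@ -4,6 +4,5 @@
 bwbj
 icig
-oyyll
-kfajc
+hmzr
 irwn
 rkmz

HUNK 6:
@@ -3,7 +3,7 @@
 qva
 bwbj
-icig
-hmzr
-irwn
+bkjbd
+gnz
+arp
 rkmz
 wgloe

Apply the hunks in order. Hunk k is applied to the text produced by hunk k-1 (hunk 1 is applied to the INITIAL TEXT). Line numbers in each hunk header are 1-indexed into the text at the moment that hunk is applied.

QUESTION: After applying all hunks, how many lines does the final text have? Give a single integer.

Hunk 1: at line 9 remove [rvh,oxwu,gxj] add [wgloe] -> 11 lines: vmc txbhy uah bwbj icig oyyll anz vxn kkm wgloe tbw
Hunk 2: at line 5 remove [anz,vxn,kkm] add [kfajc,tpn,rkmz] -> 11 lines: vmc txbhy uah bwbj icig oyyll kfajc tpn rkmz wgloe tbw
Hunk 3: at line 6 remove [tpn] add [irwn] -> 11 lines: vmc txbhy uah bwbj icig oyyll kfajc irwn rkmz wgloe tbw
Hunk 4: at line 1 remove [uah] add [qva] -> 11 lines: vmc txbhy qva bwbj icig oyyll kfajc irwn rkmz wgloe tbw
Hunk 5: at line 4 remove [oyyll,kfajc] add [hmzr] -> 10 lines: vmc txbhy qva bwbj icig hmzr irwn rkmz wgloe tbw
Hunk 6: at line 3 remove [icig,hmzr,irwn] add [bkjbd,gnz,arp] -> 10 lines: vmc txbhy qva bwbj bkjbd gnz arp rkmz wgloe tbw
Final line count: 10

Answer: 10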